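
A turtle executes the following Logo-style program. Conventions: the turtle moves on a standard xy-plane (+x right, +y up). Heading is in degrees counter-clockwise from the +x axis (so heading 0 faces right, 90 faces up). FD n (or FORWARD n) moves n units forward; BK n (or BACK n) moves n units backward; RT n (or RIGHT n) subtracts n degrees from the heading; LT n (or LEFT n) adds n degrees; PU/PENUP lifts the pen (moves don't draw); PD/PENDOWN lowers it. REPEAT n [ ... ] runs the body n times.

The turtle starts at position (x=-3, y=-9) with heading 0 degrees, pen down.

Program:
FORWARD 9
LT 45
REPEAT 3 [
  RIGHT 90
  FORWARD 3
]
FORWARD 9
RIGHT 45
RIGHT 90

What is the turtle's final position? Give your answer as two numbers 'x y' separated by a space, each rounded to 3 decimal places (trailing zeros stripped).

Executing turtle program step by step:
Start: pos=(-3,-9), heading=0, pen down
FD 9: (-3,-9) -> (6,-9) [heading=0, draw]
LT 45: heading 0 -> 45
REPEAT 3 [
  -- iteration 1/3 --
  RT 90: heading 45 -> 315
  FD 3: (6,-9) -> (8.121,-11.121) [heading=315, draw]
  -- iteration 2/3 --
  RT 90: heading 315 -> 225
  FD 3: (8.121,-11.121) -> (6,-13.243) [heading=225, draw]
  -- iteration 3/3 --
  RT 90: heading 225 -> 135
  FD 3: (6,-13.243) -> (3.879,-11.121) [heading=135, draw]
]
FD 9: (3.879,-11.121) -> (-2.485,-4.757) [heading=135, draw]
RT 45: heading 135 -> 90
RT 90: heading 90 -> 0
Final: pos=(-2.485,-4.757), heading=0, 5 segment(s) drawn

Answer: -2.485 -4.757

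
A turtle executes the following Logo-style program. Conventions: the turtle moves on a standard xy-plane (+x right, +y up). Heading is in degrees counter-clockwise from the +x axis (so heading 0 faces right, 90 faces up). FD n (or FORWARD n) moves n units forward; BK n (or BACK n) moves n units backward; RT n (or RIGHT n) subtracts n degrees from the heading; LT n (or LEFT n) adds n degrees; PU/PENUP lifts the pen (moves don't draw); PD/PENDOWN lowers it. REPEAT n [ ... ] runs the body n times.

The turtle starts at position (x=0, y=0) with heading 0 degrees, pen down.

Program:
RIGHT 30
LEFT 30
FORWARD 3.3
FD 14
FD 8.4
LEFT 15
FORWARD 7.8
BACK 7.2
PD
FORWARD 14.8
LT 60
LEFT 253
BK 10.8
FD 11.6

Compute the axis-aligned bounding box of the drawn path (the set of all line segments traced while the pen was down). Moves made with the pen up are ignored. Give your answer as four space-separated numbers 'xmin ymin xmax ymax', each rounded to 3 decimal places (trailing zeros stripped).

Answer: 0 0 41.254 9.709

Derivation:
Executing turtle program step by step:
Start: pos=(0,0), heading=0, pen down
RT 30: heading 0 -> 330
LT 30: heading 330 -> 0
FD 3.3: (0,0) -> (3.3,0) [heading=0, draw]
FD 14: (3.3,0) -> (17.3,0) [heading=0, draw]
FD 8.4: (17.3,0) -> (25.7,0) [heading=0, draw]
LT 15: heading 0 -> 15
FD 7.8: (25.7,0) -> (33.234,2.019) [heading=15, draw]
BK 7.2: (33.234,2.019) -> (26.28,0.155) [heading=15, draw]
PD: pen down
FD 14.8: (26.28,0.155) -> (40.575,3.986) [heading=15, draw]
LT 60: heading 15 -> 75
LT 253: heading 75 -> 328
BK 10.8: (40.575,3.986) -> (31.416,9.709) [heading=328, draw]
FD 11.6: (31.416,9.709) -> (41.254,3.562) [heading=328, draw]
Final: pos=(41.254,3.562), heading=328, 8 segment(s) drawn

Segment endpoints: x in {0, 3.3, 17.3, 25.7, 26.28, 31.416, 33.234, 40.575, 41.254}, y in {0, 0.155, 2.019, 3.562, 3.986, 9.709}
xmin=0, ymin=0, xmax=41.254, ymax=9.709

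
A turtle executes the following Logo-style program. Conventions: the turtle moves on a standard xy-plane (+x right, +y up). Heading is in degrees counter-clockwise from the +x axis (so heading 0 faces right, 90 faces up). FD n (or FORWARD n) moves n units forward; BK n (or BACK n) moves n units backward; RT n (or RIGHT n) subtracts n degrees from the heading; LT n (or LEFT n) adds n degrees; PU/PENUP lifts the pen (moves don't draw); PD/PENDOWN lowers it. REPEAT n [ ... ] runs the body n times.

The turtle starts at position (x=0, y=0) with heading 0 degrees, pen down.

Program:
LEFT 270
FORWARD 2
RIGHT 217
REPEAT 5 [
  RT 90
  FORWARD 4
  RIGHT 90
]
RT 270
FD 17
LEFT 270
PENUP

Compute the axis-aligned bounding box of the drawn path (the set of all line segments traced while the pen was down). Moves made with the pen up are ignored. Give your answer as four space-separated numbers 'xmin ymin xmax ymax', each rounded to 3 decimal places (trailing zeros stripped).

Executing turtle program step by step:
Start: pos=(0,0), heading=0, pen down
LT 270: heading 0 -> 270
FD 2: (0,0) -> (0,-2) [heading=270, draw]
RT 217: heading 270 -> 53
REPEAT 5 [
  -- iteration 1/5 --
  RT 90: heading 53 -> 323
  FD 4: (0,-2) -> (3.195,-4.407) [heading=323, draw]
  RT 90: heading 323 -> 233
  -- iteration 2/5 --
  RT 90: heading 233 -> 143
  FD 4: (3.195,-4.407) -> (0,-2) [heading=143, draw]
  RT 90: heading 143 -> 53
  -- iteration 3/5 --
  RT 90: heading 53 -> 323
  FD 4: (0,-2) -> (3.195,-4.407) [heading=323, draw]
  RT 90: heading 323 -> 233
  -- iteration 4/5 --
  RT 90: heading 233 -> 143
  FD 4: (3.195,-4.407) -> (0,-2) [heading=143, draw]
  RT 90: heading 143 -> 53
  -- iteration 5/5 --
  RT 90: heading 53 -> 323
  FD 4: (0,-2) -> (3.195,-4.407) [heading=323, draw]
  RT 90: heading 323 -> 233
]
RT 270: heading 233 -> 323
FD 17: (3.195,-4.407) -> (16.771,-14.638) [heading=323, draw]
LT 270: heading 323 -> 233
PU: pen up
Final: pos=(16.771,-14.638), heading=233, 7 segment(s) drawn

Segment endpoints: x in {0, 0, 0, 0, 3.195, 3.195, 16.771}, y in {-14.638, -4.407, -4.407, -4.407, -2, -2, -2, 0}
xmin=0, ymin=-14.638, xmax=16.771, ymax=0

Answer: 0 -14.638 16.771 0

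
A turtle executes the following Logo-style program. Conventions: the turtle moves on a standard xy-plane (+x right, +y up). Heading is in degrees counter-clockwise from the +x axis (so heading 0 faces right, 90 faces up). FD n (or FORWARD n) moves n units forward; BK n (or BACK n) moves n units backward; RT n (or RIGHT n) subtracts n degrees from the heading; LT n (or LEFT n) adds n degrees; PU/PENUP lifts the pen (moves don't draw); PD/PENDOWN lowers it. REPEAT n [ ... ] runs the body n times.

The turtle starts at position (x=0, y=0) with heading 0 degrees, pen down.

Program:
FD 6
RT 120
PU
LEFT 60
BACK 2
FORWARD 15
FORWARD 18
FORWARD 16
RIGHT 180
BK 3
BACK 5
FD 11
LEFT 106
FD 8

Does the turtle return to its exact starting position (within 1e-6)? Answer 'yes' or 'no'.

Executing turtle program step by step:
Start: pos=(0,0), heading=0, pen down
FD 6: (0,0) -> (6,0) [heading=0, draw]
RT 120: heading 0 -> 240
PU: pen up
LT 60: heading 240 -> 300
BK 2: (6,0) -> (5,1.732) [heading=300, move]
FD 15: (5,1.732) -> (12.5,-11.258) [heading=300, move]
FD 18: (12.5,-11.258) -> (21.5,-26.847) [heading=300, move]
FD 16: (21.5,-26.847) -> (29.5,-40.703) [heading=300, move]
RT 180: heading 300 -> 120
BK 3: (29.5,-40.703) -> (31,-43.301) [heading=120, move]
BK 5: (31,-43.301) -> (33.5,-47.631) [heading=120, move]
FD 11: (33.5,-47.631) -> (28,-38.105) [heading=120, move]
LT 106: heading 120 -> 226
FD 8: (28,-38.105) -> (22.443,-43.86) [heading=226, move]
Final: pos=(22.443,-43.86), heading=226, 1 segment(s) drawn

Start position: (0, 0)
Final position: (22.443, -43.86)
Distance = 49.268; >= 1e-6 -> NOT closed

Answer: no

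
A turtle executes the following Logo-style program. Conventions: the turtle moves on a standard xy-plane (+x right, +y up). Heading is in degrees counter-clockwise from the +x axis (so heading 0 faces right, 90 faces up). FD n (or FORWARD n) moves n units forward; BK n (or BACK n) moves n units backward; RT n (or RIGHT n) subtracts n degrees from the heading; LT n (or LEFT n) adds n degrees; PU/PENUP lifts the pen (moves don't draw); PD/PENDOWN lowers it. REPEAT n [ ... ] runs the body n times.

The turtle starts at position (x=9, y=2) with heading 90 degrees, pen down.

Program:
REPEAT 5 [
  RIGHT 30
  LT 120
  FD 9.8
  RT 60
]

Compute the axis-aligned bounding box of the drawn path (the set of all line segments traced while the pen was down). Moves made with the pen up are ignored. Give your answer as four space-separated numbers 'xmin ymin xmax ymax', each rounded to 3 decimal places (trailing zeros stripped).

Answer: -14.187 -29.674 9 2

Derivation:
Executing turtle program step by step:
Start: pos=(9,2), heading=90, pen down
REPEAT 5 [
  -- iteration 1/5 --
  RT 30: heading 90 -> 60
  LT 120: heading 60 -> 180
  FD 9.8: (9,2) -> (-0.8,2) [heading=180, draw]
  RT 60: heading 180 -> 120
  -- iteration 2/5 --
  RT 30: heading 120 -> 90
  LT 120: heading 90 -> 210
  FD 9.8: (-0.8,2) -> (-9.287,-2.9) [heading=210, draw]
  RT 60: heading 210 -> 150
  -- iteration 3/5 --
  RT 30: heading 150 -> 120
  LT 120: heading 120 -> 240
  FD 9.8: (-9.287,-2.9) -> (-14.187,-11.387) [heading=240, draw]
  RT 60: heading 240 -> 180
  -- iteration 4/5 --
  RT 30: heading 180 -> 150
  LT 120: heading 150 -> 270
  FD 9.8: (-14.187,-11.387) -> (-14.187,-21.187) [heading=270, draw]
  RT 60: heading 270 -> 210
  -- iteration 5/5 --
  RT 30: heading 210 -> 180
  LT 120: heading 180 -> 300
  FD 9.8: (-14.187,-21.187) -> (-9.287,-29.674) [heading=300, draw]
  RT 60: heading 300 -> 240
]
Final: pos=(-9.287,-29.674), heading=240, 5 segment(s) drawn

Segment endpoints: x in {-14.187, -14.187, -9.287, -9.287, -0.8, 9}, y in {-29.674, -21.187, -11.387, -2.9, 2, 2}
xmin=-14.187, ymin=-29.674, xmax=9, ymax=2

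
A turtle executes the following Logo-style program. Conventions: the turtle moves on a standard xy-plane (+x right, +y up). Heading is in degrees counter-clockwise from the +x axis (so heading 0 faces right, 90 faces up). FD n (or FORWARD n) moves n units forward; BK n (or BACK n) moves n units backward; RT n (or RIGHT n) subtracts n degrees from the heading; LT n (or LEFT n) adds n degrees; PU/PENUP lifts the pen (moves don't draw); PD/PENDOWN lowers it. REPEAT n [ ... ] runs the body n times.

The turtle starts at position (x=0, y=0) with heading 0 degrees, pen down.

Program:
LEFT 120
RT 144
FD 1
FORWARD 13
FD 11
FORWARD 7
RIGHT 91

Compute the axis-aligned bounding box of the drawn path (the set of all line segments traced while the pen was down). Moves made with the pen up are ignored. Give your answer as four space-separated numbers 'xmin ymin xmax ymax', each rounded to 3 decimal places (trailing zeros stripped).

Answer: 0 -13.016 29.233 0

Derivation:
Executing turtle program step by step:
Start: pos=(0,0), heading=0, pen down
LT 120: heading 0 -> 120
RT 144: heading 120 -> 336
FD 1: (0,0) -> (0.914,-0.407) [heading=336, draw]
FD 13: (0.914,-0.407) -> (12.79,-5.694) [heading=336, draw]
FD 11: (12.79,-5.694) -> (22.839,-10.168) [heading=336, draw]
FD 7: (22.839,-10.168) -> (29.233,-13.016) [heading=336, draw]
RT 91: heading 336 -> 245
Final: pos=(29.233,-13.016), heading=245, 4 segment(s) drawn

Segment endpoints: x in {0, 0.914, 12.79, 22.839, 29.233}, y in {-13.016, -10.168, -5.694, -0.407, 0}
xmin=0, ymin=-13.016, xmax=29.233, ymax=0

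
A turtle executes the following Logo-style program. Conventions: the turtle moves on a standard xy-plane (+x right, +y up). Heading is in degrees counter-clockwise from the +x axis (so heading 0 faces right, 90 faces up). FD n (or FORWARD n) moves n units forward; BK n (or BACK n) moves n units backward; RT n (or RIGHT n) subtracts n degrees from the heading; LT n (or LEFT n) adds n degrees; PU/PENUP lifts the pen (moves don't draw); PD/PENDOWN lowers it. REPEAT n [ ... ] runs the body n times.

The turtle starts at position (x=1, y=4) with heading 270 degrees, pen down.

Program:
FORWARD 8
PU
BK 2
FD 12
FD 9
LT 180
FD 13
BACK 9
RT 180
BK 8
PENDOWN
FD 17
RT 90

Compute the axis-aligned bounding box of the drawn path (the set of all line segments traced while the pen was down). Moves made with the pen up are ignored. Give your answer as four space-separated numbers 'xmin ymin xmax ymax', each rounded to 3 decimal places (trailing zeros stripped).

Answer: 1 -28 1 4

Derivation:
Executing turtle program step by step:
Start: pos=(1,4), heading=270, pen down
FD 8: (1,4) -> (1,-4) [heading=270, draw]
PU: pen up
BK 2: (1,-4) -> (1,-2) [heading=270, move]
FD 12: (1,-2) -> (1,-14) [heading=270, move]
FD 9: (1,-14) -> (1,-23) [heading=270, move]
LT 180: heading 270 -> 90
FD 13: (1,-23) -> (1,-10) [heading=90, move]
BK 9: (1,-10) -> (1,-19) [heading=90, move]
RT 180: heading 90 -> 270
BK 8: (1,-19) -> (1,-11) [heading=270, move]
PD: pen down
FD 17: (1,-11) -> (1,-28) [heading=270, draw]
RT 90: heading 270 -> 180
Final: pos=(1,-28), heading=180, 2 segment(s) drawn

Segment endpoints: x in {1, 1, 1, 1}, y in {-28, -11, -4, 4}
xmin=1, ymin=-28, xmax=1, ymax=4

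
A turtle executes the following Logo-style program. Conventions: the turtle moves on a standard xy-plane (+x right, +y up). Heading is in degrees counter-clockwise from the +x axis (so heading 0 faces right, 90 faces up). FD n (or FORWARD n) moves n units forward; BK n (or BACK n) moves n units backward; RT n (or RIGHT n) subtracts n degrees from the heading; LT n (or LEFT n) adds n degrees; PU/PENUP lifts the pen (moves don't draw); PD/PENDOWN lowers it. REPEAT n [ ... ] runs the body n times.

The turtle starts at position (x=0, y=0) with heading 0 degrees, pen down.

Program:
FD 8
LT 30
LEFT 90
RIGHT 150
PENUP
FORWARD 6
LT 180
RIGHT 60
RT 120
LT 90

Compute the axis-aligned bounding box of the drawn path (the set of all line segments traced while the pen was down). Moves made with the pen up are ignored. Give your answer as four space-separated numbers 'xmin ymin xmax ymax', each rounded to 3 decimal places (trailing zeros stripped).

Answer: 0 0 8 0

Derivation:
Executing turtle program step by step:
Start: pos=(0,0), heading=0, pen down
FD 8: (0,0) -> (8,0) [heading=0, draw]
LT 30: heading 0 -> 30
LT 90: heading 30 -> 120
RT 150: heading 120 -> 330
PU: pen up
FD 6: (8,0) -> (13.196,-3) [heading=330, move]
LT 180: heading 330 -> 150
RT 60: heading 150 -> 90
RT 120: heading 90 -> 330
LT 90: heading 330 -> 60
Final: pos=(13.196,-3), heading=60, 1 segment(s) drawn

Segment endpoints: x in {0, 8}, y in {0}
xmin=0, ymin=0, xmax=8, ymax=0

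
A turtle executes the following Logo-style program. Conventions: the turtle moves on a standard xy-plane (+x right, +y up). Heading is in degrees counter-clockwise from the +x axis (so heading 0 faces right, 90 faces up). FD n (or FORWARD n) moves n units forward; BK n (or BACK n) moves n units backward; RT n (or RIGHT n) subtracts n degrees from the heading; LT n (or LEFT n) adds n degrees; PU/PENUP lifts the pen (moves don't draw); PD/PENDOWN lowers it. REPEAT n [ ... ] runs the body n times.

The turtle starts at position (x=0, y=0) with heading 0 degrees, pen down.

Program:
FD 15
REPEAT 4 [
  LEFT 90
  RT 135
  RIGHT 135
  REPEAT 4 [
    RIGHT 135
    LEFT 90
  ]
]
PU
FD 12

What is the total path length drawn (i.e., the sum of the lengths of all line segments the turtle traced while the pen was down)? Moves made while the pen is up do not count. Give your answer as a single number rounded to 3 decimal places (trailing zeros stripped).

Answer: 15

Derivation:
Executing turtle program step by step:
Start: pos=(0,0), heading=0, pen down
FD 15: (0,0) -> (15,0) [heading=0, draw]
REPEAT 4 [
  -- iteration 1/4 --
  LT 90: heading 0 -> 90
  RT 135: heading 90 -> 315
  RT 135: heading 315 -> 180
  REPEAT 4 [
    -- iteration 1/4 --
    RT 135: heading 180 -> 45
    LT 90: heading 45 -> 135
    -- iteration 2/4 --
    RT 135: heading 135 -> 0
    LT 90: heading 0 -> 90
    -- iteration 3/4 --
    RT 135: heading 90 -> 315
    LT 90: heading 315 -> 45
    -- iteration 4/4 --
    RT 135: heading 45 -> 270
    LT 90: heading 270 -> 0
  ]
  -- iteration 2/4 --
  LT 90: heading 0 -> 90
  RT 135: heading 90 -> 315
  RT 135: heading 315 -> 180
  REPEAT 4 [
    -- iteration 1/4 --
    RT 135: heading 180 -> 45
    LT 90: heading 45 -> 135
    -- iteration 2/4 --
    RT 135: heading 135 -> 0
    LT 90: heading 0 -> 90
    -- iteration 3/4 --
    RT 135: heading 90 -> 315
    LT 90: heading 315 -> 45
    -- iteration 4/4 --
    RT 135: heading 45 -> 270
    LT 90: heading 270 -> 0
  ]
  -- iteration 3/4 --
  LT 90: heading 0 -> 90
  RT 135: heading 90 -> 315
  RT 135: heading 315 -> 180
  REPEAT 4 [
    -- iteration 1/4 --
    RT 135: heading 180 -> 45
    LT 90: heading 45 -> 135
    -- iteration 2/4 --
    RT 135: heading 135 -> 0
    LT 90: heading 0 -> 90
    -- iteration 3/4 --
    RT 135: heading 90 -> 315
    LT 90: heading 315 -> 45
    -- iteration 4/4 --
    RT 135: heading 45 -> 270
    LT 90: heading 270 -> 0
  ]
  -- iteration 4/4 --
  LT 90: heading 0 -> 90
  RT 135: heading 90 -> 315
  RT 135: heading 315 -> 180
  REPEAT 4 [
    -- iteration 1/4 --
    RT 135: heading 180 -> 45
    LT 90: heading 45 -> 135
    -- iteration 2/4 --
    RT 135: heading 135 -> 0
    LT 90: heading 0 -> 90
    -- iteration 3/4 --
    RT 135: heading 90 -> 315
    LT 90: heading 315 -> 45
    -- iteration 4/4 --
    RT 135: heading 45 -> 270
    LT 90: heading 270 -> 0
  ]
]
PU: pen up
FD 12: (15,0) -> (27,0) [heading=0, move]
Final: pos=(27,0), heading=0, 1 segment(s) drawn

Segment lengths:
  seg 1: (0,0) -> (15,0), length = 15
Total = 15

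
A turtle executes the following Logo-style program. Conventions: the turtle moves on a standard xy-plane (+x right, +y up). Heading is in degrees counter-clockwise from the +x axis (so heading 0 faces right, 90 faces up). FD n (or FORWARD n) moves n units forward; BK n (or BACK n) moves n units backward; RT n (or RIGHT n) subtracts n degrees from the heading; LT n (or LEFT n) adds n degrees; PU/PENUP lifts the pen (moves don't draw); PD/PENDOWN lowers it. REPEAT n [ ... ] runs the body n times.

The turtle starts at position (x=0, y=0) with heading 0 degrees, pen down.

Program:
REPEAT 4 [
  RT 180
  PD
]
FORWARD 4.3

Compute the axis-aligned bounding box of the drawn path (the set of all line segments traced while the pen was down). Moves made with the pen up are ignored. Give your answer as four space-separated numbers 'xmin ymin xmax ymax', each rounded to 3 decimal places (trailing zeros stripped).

Answer: 0 0 4.3 0

Derivation:
Executing turtle program step by step:
Start: pos=(0,0), heading=0, pen down
REPEAT 4 [
  -- iteration 1/4 --
  RT 180: heading 0 -> 180
  PD: pen down
  -- iteration 2/4 --
  RT 180: heading 180 -> 0
  PD: pen down
  -- iteration 3/4 --
  RT 180: heading 0 -> 180
  PD: pen down
  -- iteration 4/4 --
  RT 180: heading 180 -> 0
  PD: pen down
]
FD 4.3: (0,0) -> (4.3,0) [heading=0, draw]
Final: pos=(4.3,0), heading=0, 1 segment(s) drawn

Segment endpoints: x in {0, 4.3}, y in {0, 0}
xmin=0, ymin=0, xmax=4.3, ymax=0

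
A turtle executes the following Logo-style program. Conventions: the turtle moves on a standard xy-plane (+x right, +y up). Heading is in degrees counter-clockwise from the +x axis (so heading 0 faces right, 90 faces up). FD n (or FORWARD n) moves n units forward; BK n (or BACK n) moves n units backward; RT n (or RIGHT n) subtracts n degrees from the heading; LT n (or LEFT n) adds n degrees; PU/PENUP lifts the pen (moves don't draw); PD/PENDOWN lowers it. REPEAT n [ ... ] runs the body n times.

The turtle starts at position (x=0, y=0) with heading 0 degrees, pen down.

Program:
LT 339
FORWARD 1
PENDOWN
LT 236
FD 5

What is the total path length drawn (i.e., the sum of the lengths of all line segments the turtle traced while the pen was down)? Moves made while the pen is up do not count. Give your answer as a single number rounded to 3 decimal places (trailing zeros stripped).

Answer: 6

Derivation:
Executing turtle program step by step:
Start: pos=(0,0), heading=0, pen down
LT 339: heading 0 -> 339
FD 1: (0,0) -> (0.934,-0.358) [heading=339, draw]
PD: pen down
LT 236: heading 339 -> 215
FD 5: (0.934,-0.358) -> (-3.162,-3.226) [heading=215, draw]
Final: pos=(-3.162,-3.226), heading=215, 2 segment(s) drawn

Segment lengths:
  seg 1: (0,0) -> (0.934,-0.358), length = 1
  seg 2: (0.934,-0.358) -> (-3.162,-3.226), length = 5
Total = 6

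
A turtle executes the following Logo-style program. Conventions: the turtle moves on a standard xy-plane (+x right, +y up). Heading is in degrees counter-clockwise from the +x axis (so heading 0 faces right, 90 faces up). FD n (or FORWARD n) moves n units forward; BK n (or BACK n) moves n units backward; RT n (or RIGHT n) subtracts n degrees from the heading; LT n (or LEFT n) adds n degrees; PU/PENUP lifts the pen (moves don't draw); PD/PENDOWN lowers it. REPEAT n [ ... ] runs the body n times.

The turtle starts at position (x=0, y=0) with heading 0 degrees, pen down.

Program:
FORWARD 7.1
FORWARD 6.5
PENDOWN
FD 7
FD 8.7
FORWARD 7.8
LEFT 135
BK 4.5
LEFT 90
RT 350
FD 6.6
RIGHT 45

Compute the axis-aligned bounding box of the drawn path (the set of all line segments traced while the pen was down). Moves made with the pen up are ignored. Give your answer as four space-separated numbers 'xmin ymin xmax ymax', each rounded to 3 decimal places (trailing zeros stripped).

Executing turtle program step by step:
Start: pos=(0,0), heading=0, pen down
FD 7.1: (0,0) -> (7.1,0) [heading=0, draw]
FD 6.5: (7.1,0) -> (13.6,0) [heading=0, draw]
PD: pen down
FD 7: (13.6,0) -> (20.6,0) [heading=0, draw]
FD 8.7: (20.6,0) -> (29.3,0) [heading=0, draw]
FD 7.8: (29.3,0) -> (37.1,0) [heading=0, draw]
LT 135: heading 0 -> 135
BK 4.5: (37.1,0) -> (40.282,-3.182) [heading=135, draw]
LT 90: heading 135 -> 225
RT 350: heading 225 -> 235
FD 6.6: (40.282,-3.182) -> (36.496,-8.588) [heading=235, draw]
RT 45: heading 235 -> 190
Final: pos=(36.496,-8.588), heading=190, 7 segment(s) drawn

Segment endpoints: x in {0, 7.1, 13.6, 20.6, 29.3, 36.496, 37.1, 40.282}, y in {-8.588, -3.182, 0}
xmin=0, ymin=-8.588, xmax=40.282, ymax=0

Answer: 0 -8.588 40.282 0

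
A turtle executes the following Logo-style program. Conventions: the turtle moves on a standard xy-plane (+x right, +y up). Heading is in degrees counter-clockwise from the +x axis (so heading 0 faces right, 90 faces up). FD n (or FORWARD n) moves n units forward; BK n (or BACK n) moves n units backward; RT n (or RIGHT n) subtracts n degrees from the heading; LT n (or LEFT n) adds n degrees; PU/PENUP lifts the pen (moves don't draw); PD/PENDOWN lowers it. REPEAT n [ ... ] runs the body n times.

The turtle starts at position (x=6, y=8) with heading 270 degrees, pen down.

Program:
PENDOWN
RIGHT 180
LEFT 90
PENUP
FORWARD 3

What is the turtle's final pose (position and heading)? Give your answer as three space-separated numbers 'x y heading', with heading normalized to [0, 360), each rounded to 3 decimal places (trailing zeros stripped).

Answer: 3 8 180

Derivation:
Executing turtle program step by step:
Start: pos=(6,8), heading=270, pen down
PD: pen down
RT 180: heading 270 -> 90
LT 90: heading 90 -> 180
PU: pen up
FD 3: (6,8) -> (3,8) [heading=180, move]
Final: pos=(3,8), heading=180, 0 segment(s) drawn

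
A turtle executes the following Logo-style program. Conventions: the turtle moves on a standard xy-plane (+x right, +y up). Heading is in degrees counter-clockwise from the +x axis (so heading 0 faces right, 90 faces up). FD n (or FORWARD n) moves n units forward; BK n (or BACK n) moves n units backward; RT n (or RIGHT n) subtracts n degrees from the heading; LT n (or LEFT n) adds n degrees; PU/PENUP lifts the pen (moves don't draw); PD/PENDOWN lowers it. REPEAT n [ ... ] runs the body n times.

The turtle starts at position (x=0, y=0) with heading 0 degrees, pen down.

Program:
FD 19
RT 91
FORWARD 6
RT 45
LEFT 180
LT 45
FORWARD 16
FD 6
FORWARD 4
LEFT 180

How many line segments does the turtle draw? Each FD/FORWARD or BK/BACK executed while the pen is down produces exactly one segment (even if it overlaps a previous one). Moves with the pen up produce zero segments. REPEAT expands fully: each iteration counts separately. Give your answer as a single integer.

Answer: 5

Derivation:
Executing turtle program step by step:
Start: pos=(0,0), heading=0, pen down
FD 19: (0,0) -> (19,0) [heading=0, draw]
RT 91: heading 0 -> 269
FD 6: (19,0) -> (18.895,-5.999) [heading=269, draw]
RT 45: heading 269 -> 224
LT 180: heading 224 -> 44
LT 45: heading 44 -> 89
FD 16: (18.895,-5.999) -> (19.175,9.998) [heading=89, draw]
FD 6: (19.175,9.998) -> (19.279,15.998) [heading=89, draw]
FD 4: (19.279,15.998) -> (19.349,19.997) [heading=89, draw]
LT 180: heading 89 -> 269
Final: pos=(19.349,19.997), heading=269, 5 segment(s) drawn
Segments drawn: 5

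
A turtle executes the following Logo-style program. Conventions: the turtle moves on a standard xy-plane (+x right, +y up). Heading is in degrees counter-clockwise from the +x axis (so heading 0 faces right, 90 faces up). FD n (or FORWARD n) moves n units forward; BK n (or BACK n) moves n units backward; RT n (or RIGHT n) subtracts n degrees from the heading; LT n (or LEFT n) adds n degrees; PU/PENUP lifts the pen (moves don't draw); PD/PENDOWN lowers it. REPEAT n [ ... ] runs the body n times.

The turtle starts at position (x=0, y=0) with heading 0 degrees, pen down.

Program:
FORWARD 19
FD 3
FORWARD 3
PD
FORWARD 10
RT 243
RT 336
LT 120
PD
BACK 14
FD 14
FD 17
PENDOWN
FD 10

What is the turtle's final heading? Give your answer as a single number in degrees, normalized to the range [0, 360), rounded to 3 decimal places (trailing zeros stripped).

Executing turtle program step by step:
Start: pos=(0,0), heading=0, pen down
FD 19: (0,0) -> (19,0) [heading=0, draw]
FD 3: (19,0) -> (22,0) [heading=0, draw]
FD 3: (22,0) -> (25,0) [heading=0, draw]
PD: pen down
FD 10: (25,0) -> (35,0) [heading=0, draw]
RT 243: heading 0 -> 117
RT 336: heading 117 -> 141
LT 120: heading 141 -> 261
PD: pen down
BK 14: (35,0) -> (37.19,13.828) [heading=261, draw]
FD 14: (37.19,13.828) -> (35,0) [heading=261, draw]
FD 17: (35,0) -> (32.341,-16.791) [heading=261, draw]
PD: pen down
FD 10: (32.341,-16.791) -> (30.776,-26.668) [heading=261, draw]
Final: pos=(30.776,-26.668), heading=261, 8 segment(s) drawn

Answer: 261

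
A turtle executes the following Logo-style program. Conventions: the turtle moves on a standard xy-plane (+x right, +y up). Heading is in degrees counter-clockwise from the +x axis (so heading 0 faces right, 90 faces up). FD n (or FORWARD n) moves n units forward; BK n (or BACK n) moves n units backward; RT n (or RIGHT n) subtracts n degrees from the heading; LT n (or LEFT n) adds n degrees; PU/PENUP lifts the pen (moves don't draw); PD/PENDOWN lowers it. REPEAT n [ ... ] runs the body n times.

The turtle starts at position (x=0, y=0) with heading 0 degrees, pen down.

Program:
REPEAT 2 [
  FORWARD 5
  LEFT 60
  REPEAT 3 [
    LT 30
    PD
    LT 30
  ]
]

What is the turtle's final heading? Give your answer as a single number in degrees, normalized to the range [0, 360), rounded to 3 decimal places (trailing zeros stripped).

Answer: 120

Derivation:
Executing turtle program step by step:
Start: pos=(0,0), heading=0, pen down
REPEAT 2 [
  -- iteration 1/2 --
  FD 5: (0,0) -> (5,0) [heading=0, draw]
  LT 60: heading 0 -> 60
  REPEAT 3 [
    -- iteration 1/3 --
    LT 30: heading 60 -> 90
    PD: pen down
    LT 30: heading 90 -> 120
    -- iteration 2/3 --
    LT 30: heading 120 -> 150
    PD: pen down
    LT 30: heading 150 -> 180
    -- iteration 3/3 --
    LT 30: heading 180 -> 210
    PD: pen down
    LT 30: heading 210 -> 240
  ]
  -- iteration 2/2 --
  FD 5: (5,0) -> (2.5,-4.33) [heading=240, draw]
  LT 60: heading 240 -> 300
  REPEAT 3 [
    -- iteration 1/3 --
    LT 30: heading 300 -> 330
    PD: pen down
    LT 30: heading 330 -> 0
    -- iteration 2/3 --
    LT 30: heading 0 -> 30
    PD: pen down
    LT 30: heading 30 -> 60
    -- iteration 3/3 --
    LT 30: heading 60 -> 90
    PD: pen down
    LT 30: heading 90 -> 120
  ]
]
Final: pos=(2.5,-4.33), heading=120, 2 segment(s) drawn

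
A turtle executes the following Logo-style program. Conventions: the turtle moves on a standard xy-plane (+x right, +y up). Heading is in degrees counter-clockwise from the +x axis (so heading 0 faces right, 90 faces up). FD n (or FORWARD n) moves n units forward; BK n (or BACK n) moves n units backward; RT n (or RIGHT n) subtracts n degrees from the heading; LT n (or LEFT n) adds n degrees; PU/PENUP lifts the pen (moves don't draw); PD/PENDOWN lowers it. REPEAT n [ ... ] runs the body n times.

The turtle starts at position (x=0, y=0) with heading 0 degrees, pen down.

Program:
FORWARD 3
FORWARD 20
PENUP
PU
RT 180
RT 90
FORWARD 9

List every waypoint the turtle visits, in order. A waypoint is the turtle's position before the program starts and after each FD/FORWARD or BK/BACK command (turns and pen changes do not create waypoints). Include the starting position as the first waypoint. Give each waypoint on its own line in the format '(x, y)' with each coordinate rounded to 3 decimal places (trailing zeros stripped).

Executing turtle program step by step:
Start: pos=(0,0), heading=0, pen down
FD 3: (0,0) -> (3,0) [heading=0, draw]
FD 20: (3,0) -> (23,0) [heading=0, draw]
PU: pen up
PU: pen up
RT 180: heading 0 -> 180
RT 90: heading 180 -> 90
FD 9: (23,0) -> (23,9) [heading=90, move]
Final: pos=(23,9), heading=90, 2 segment(s) drawn
Waypoints (4 total):
(0, 0)
(3, 0)
(23, 0)
(23, 9)

Answer: (0, 0)
(3, 0)
(23, 0)
(23, 9)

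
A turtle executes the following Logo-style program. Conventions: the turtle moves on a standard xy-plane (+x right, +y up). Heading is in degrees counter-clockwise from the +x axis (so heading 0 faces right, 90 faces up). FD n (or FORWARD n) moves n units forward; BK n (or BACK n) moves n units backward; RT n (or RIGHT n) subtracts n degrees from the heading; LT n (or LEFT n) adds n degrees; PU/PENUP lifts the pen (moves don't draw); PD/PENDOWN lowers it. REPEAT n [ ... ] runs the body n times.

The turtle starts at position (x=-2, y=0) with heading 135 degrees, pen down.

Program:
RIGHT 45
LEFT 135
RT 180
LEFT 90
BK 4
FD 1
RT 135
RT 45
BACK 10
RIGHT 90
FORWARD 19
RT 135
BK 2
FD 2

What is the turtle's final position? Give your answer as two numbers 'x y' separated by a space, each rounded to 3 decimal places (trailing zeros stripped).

Answer: -20.385 -8.485

Derivation:
Executing turtle program step by step:
Start: pos=(-2,0), heading=135, pen down
RT 45: heading 135 -> 90
LT 135: heading 90 -> 225
RT 180: heading 225 -> 45
LT 90: heading 45 -> 135
BK 4: (-2,0) -> (0.828,-2.828) [heading=135, draw]
FD 1: (0.828,-2.828) -> (0.121,-2.121) [heading=135, draw]
RT 135: heading 135 -> 0
RT 45: heading 0 -> 315
BK 10: (0.121,-2.121) -> (-6.95,4.95) [heading=315, draw]
RT 90: heading 315 -> 225
FD 19: (-6.95,4.95) -> (-20.385,-8.485) [heading=225, draw]
RT 135: heading 225 -> 90
BK 2: (-20.385,-8.485) -> (-20.385,-10.485) [heading=90, draw]
FD 2: (-20.385,-10.485) -> (-20.385,-8.485) [heading=90, draw]
Final: pos=(-20.385,-8.485), heading=90, 6 segment(s) drawn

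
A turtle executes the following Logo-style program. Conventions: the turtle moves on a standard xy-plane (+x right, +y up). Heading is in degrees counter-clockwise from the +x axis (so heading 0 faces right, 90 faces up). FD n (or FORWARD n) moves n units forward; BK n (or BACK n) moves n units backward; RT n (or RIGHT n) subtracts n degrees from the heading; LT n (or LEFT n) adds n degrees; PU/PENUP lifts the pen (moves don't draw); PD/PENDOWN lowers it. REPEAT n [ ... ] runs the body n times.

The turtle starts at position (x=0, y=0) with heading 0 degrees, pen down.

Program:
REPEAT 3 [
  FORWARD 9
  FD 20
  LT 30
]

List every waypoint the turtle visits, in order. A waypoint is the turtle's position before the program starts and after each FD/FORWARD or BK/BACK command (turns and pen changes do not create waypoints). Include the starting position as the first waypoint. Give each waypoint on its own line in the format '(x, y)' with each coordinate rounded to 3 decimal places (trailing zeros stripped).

Answer: (0, 0)
(9, 0)
(29, 0)
(36.794, 4.5)
(54.115, 14.5)
(58.615, 22.294)
(68.615, 39.615)

Derivation:
Executing turtle program step by step:
Start: pos=(0,0), heading=0, pen down
REPEAT 3 [
  -- iteration 1/3 --
  FD 9: (0,0) -> (9,0) [heading=0, draw]
  FD 20: (9,0) -> (29,0) [heading=0, draw]
  LT 30: heading 0 -> 30
  -- iteration 2/3 --
  FD 9: (29,0) -> (36.794,4.5) [heading=30, draw]
  FD 20: (36.794,4.5) -> (54.115,14.5) [heading=30, draw]
  LT 30: heading 30 -> 60
  -- iteration 3/3 --
  FD 9: (54.115,14.5) -> (58.615,22.294) [heading=60, draw]
  FD 20: (58.615,22.294) -> (68.615,39.615) [heading=60, draw]
  LT 30: heading 60 -> 90
]
Final: pos=(68.615,39.615), heading=90, 6 segment(s) drawn
Waypoints (7 total):
(0, 0)
(9, 0)
(29, 0)
(36.794, 4.5)
(54.115, 14.5)
(58.615, 22.294)
(68.615, 39.615)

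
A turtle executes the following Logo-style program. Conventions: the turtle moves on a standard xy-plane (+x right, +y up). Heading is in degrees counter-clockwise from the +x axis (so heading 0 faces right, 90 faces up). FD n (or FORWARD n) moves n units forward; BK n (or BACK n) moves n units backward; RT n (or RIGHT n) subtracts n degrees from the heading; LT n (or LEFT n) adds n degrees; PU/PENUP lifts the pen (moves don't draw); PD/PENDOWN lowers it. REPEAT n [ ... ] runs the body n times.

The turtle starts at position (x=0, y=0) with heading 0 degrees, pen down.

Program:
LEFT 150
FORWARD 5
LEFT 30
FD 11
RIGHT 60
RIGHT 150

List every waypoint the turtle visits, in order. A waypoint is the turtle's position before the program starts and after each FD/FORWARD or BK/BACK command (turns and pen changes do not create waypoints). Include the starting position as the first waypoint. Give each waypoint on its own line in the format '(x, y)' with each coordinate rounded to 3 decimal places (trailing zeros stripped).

Executing turtle program step by step:
Start: pos=(0,0), heading=0, pen down
LT 150: heading 0 -> 150
FD 5: (0,0) -> (-4.33,2.5) [heading=150, draw]
LT 30: heading 150 -> 180
FD 11: (-4.33,2.5) -> (-15.33,2.5) [heading=180, draw]
RT 60: heading 180 -> 120
RT 150: heading 120 -> 330
Final: pos=(-15.33,2.5), heading=330, 2 segment(s) drawn
Waypoints (3 total):
(0, 0)
(-4.33, 2.5)
(-15.33, 2.5)

Answer: (0, 0)
(-4.33, 2.5)
(-15.33, 2.5)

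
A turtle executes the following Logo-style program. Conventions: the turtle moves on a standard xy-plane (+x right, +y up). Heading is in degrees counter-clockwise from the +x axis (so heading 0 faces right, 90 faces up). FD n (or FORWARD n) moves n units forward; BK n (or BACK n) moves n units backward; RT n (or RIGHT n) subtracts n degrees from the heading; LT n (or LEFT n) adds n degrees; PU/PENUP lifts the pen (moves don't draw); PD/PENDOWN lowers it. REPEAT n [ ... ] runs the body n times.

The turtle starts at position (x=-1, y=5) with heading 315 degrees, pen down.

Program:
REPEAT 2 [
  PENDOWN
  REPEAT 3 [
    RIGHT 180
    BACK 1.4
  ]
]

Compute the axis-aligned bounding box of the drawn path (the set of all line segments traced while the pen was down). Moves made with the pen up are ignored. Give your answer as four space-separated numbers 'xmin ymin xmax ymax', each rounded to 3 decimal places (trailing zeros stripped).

Executing turtle program step by step:
Start: pos=(-1,5), heading=315, pen down
REPEAT 2 [
  -- iteration 1/2 --
  PD: pen down
  REPEAT 3 [
    -- iteration 1/3 --
    RT 180: heading 315 -> 135
    BK 1.4: (-1,5) -> (-0.01,4.01) [heading=135, draw]
    -- iteration 2/3 --
    RT 180: heading 135 -> 315
    BK 1.4: (-0.01,4.01) -> (-1,5) [heading=315, draw]
    -- iteration 3/3 --
    RT 180: heading 315 -> 135
    BK 1.4: (-1,5) -> (-0.01,4.01) [heading=135, draw]
  ]
  -- iteration 2/2 --
  PD: pen down
  REPEAT 3 [
    -- iteration 1/3 --
    RT 180: heading 135 -> 315
    BK 1.4: (-0.01,4.01) -> (-1,5) [heading=315, draw]
    -- iteration 2/3 --
    RT 180: heading 315 -> 135
    BK 1.4: (-1,5) -> (-0.01,4.01) [heading=135, draw]
    -- iteration 3/3 --
    RT 180: heading 135 -> 315
    BK 1.4: (-0.01,4.01) -> (-1,5) [heading=315, draw]
  ]
]
Final: pos=(-1,5), heading=315, 6 segment(s) drawn

Segment endpoints: x in {-1, -1, -1, -0.01, -0.01, -0.01}, y in {4.01, 4.01, 5}
xmin=-1, ymin=4.01, xmax=-0.01, ymax=5

Answer: -1 4.01 -0.01 5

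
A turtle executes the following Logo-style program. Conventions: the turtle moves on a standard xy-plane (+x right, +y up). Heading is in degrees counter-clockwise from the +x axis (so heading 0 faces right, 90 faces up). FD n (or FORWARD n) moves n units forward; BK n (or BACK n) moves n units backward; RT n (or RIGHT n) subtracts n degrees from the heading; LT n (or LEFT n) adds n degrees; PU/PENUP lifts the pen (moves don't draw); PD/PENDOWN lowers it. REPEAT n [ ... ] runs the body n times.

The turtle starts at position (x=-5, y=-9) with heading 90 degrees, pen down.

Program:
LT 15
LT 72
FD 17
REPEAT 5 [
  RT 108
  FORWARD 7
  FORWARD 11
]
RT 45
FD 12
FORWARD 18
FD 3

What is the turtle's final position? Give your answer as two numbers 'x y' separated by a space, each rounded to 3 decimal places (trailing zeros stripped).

Executing turtle program step by step:
Start: pos=(-5,-9), heading=90, pen down
LT 15: heading 90 -> 105
LT 72: heading 105 -> 177
FD 17: (-5,-9) -> (-21.977,-8.11) [heading=177, draw]
REPEAT 5 [
  -- iteration 1/5 --
  RT 108: heading 177 -> 69
  FD 7: (-21.977,-8.11) -> (-19.468,-1.575) [heading=69, draw]
  FD 11: (-19.468,-1.575) -> (-15.526,8.694) [heading=69, draw]
  -- iteration 2/5 --
  RT 108: heading 69 -> 321
  FD 7: (-15.526,8.694) -> (-10.086,4.289) [heading=321, draw]
  FD 11: (-10.086,4.289) -> (-1.537,-2.634) [heading=321, draw]
  -- iteration 3/5 --
  RT 108: heading 321 -> 213
  FD 7: (-1.537,-2.634) -> (-7.408,-6.446) [heading=213, draw]
  FD 11: (-7.408,-6.446) -> (-16.634,-12.437) [heading=213, draw]
  -- iteration 4/5 --
  RT 108: heading 213 -> 105
  FD 7: (-16.634,-12.437) -> (-18.445,-5.676) [heading=105, draw]
  FD 11: (-18.445,-5.676) -> (-21.292,4.95) [heading=105, draw]
  -- iteration 5/5 --
  RT 108: heading 105 -> 357
  FD 7: (-21.292,4.95) -> (-14.302,4.583) [heading=357, draw]
  FD 11: (-14.302,4.583) -> (-3.317,4.008) [heading=357, draw]
]
RT 45: heading 357 -> 312
FD 12: (-3.317,4.008) -> (4.713,-4.91) [heading=312, draw]
FD 18: (4.713,-4.91) -> (16.757,-18.287) [heading=312, draw]
FD 3: (16.757,-18.287) -> (18.764,-20.516) [heading=312, draw]
Final: pos=(18.764,-20.516), heading=312, 14 segment(s) drawn

Answer: 18.764 -20.516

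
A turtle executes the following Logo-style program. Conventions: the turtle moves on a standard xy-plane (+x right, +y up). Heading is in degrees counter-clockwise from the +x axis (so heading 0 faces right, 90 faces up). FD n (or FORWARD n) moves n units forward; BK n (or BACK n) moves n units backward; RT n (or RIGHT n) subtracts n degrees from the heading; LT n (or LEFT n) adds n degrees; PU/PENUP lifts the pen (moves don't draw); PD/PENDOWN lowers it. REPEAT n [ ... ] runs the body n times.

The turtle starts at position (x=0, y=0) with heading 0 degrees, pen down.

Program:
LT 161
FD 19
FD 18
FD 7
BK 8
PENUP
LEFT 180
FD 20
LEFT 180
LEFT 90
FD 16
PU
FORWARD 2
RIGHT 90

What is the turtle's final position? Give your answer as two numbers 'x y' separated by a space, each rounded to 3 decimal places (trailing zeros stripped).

Answer: -20.989 -11.81

Derivation:
Executing turtle program step by step:
Start: pos=(0,0), heading=0, pen down
LT 161: heading 0 -> 161
FD 19: (0,0) -> (-17.965,6.186) [heading=161, draw]
FD 18: (-17.965,6.186) -> (-34.984,12.046) [heading=161, draw]
FD 7: (-34.984,12.046) -> (-41.603,14.325) [heading=161, draw]
BK 8: (-41.603,14.325) -> (-34.039,11.72) [heading=161, draw]
PU: pen up
LT 180: heading 161 -> 341
FD 20: (-34.039,11.72) -> (-15.128,5.209) [heading=341, move]
LT 180: heading 341 -> 161
LT 90: heading 161 -> 251
FD 16: (-15.128,5.209) -> (-20.337,-9.919) [heading=251, move]
PU: pen up
FD 2: (-20.337,-9.919) -> (-20.989,-11.81) [heading=251, move]
RT 90: heading 251 -> 161
Final: pos=(-20.989,-11.81), heading=161, 4 segment(s) drawn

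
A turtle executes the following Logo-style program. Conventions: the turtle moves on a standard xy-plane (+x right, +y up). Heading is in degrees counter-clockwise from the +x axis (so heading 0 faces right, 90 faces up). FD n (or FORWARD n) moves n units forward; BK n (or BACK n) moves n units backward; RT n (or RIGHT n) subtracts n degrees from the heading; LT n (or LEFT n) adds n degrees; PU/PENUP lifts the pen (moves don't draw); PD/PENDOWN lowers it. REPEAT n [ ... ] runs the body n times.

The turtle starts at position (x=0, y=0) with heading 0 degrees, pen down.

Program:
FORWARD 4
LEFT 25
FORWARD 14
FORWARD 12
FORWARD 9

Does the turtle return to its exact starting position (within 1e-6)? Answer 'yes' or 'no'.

Executing turtle program step by step:
Start: pos=(0,0), heading=0, pen down
FD 4: (0,0) -> (4,0) [heading=0, draw]
LT 25: heading 0 -> 25
FD 14: (4,0) -> (16.688,5.917) [heading=25, draw]
FD 12: (16.688,5.917) -> (27.564,10.988) [heading=25, draw]
FD 9: (27.564,10.988) -> (35.721,14.792) [heading=25, draw]
Final: pos=(35.721,14.792), heading=25, 4 segment(s) drawn

Start position: (0, 0)
Final position: (35.721, 14.792)
Distance = 38.662; >= 1e-6 -> NOT closed

Answer: no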